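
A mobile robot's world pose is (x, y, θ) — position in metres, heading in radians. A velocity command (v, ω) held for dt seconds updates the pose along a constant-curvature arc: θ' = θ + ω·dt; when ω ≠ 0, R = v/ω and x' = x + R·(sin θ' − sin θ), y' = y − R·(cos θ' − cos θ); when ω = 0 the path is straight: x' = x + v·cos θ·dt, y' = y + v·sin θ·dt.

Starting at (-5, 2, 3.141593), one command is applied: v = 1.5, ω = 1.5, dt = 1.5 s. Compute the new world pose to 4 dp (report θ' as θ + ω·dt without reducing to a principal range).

θ' = 3.1416 + 1.5·1.5 = 5.3916
R = v/ω = 1.5/1.5 = 1.0000
x' = -5 + 1.0000·(sin 5.3916 − sin 3.1416) = -5.7781
y' = 2 − 1.0000·(cos 5.3916 − cos 3.1416) = 0.3718

(-5.7781, 0.3718, 5.3916)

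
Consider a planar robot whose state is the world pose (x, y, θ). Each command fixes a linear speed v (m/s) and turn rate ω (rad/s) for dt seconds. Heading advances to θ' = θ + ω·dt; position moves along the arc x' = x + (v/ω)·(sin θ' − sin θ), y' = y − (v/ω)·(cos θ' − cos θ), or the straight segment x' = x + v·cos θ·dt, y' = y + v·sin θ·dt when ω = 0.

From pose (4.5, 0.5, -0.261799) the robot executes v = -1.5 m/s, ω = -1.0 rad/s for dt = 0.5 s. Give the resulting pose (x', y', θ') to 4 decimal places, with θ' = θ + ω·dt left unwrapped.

θ' = -0.2618 + -1.0·0.5 = -0.7618
R = v/ω = -1.5/-1.0 = 1.5000
x' = 4.5 + 1.5000·(sin -0.7618 − sin -0.2618) = 3.8529
y' = 0.5 − 1.5000·(cos -0.7618 − cos -0.2618) = 0.8635

(3.8529, 0.8635, -0.7618)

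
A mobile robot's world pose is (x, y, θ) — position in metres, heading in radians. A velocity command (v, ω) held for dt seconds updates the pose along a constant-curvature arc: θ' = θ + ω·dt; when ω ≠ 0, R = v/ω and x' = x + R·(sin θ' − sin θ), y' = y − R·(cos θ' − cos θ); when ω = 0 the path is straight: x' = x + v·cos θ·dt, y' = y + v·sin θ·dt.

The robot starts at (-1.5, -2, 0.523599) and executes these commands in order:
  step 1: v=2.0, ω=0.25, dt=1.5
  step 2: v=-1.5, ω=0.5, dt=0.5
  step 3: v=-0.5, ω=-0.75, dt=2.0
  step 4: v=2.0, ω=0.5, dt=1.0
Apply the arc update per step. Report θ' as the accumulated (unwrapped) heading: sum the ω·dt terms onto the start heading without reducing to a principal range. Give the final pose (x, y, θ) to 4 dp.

(1.5019, -1.2454, 0.1486)

step 1: θ'=0.8986 (R=8.0000) → pose (0.7596, -0.0535, 0.8986)
step 2: θ'=1.1486 (R=-3.0000) → pose (0.3704, -0.6923, 1.1486)
step 3: θ'=-0.3514 (R=0.6667) → pose (-0.4672, -1.0450, -0.3514)
step 4: θ'=0.1486 (R=4.0000) → pose (1.5019, -1.2454, 0.1486)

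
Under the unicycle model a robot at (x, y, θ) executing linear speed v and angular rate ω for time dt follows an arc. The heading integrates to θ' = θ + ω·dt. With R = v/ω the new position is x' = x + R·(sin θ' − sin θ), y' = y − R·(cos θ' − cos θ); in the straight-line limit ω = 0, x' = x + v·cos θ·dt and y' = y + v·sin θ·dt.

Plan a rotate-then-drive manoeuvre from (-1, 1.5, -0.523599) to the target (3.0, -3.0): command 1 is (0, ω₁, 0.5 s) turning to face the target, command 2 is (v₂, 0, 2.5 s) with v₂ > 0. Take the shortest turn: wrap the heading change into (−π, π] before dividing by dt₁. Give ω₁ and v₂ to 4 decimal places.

heading to target = atan2(-3−1.5, 3−-1) = -0.8442
Δθ = wrap(-0.8442 − -0.5236) = -0.3206; ω₁ = Δθ/dt₁ = -0.6411
distance = √((3−-1)² + (-3−1.5)²) = 6.0208; v₂ = distance/dt₂ = 2.4083

ω₁ = -0.6411, v₂ = 2.4083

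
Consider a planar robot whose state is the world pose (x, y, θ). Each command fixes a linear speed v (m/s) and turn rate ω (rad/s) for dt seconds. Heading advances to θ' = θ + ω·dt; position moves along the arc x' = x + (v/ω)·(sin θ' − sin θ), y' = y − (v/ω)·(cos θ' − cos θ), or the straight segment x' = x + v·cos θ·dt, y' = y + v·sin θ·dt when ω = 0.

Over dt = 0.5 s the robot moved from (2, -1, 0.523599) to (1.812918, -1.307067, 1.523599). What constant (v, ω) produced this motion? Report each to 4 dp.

v = -0.7500, ω = 2.0000

Δθ = 1.523599 − 0.523599 = 1.000000
ω = Δθ/dt = 1.000000/0.5 = 2.0000
R = −Δy/(cos θ' − cos θ) = -0.3750
v = R·ω = -0.3750·2.0000 = -0.7500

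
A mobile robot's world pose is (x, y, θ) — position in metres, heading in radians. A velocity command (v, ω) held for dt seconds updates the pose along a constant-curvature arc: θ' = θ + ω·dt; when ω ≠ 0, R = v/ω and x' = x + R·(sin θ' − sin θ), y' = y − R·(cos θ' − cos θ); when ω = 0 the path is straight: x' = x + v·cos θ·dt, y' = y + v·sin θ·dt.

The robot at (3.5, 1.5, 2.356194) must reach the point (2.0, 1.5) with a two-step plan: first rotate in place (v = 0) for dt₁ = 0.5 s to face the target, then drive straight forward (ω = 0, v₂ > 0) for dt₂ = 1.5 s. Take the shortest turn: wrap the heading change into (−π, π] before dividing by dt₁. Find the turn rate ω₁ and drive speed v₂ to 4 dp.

heading to target = atan2(1.5−1.5, 2−3.5) = 3.1416
Δθ = wrap(3.1416 − 2.3562) = 0.7854; ω₁ = Δθ/dt₁ = 1.5708
distance = √((2−3.5)² + (1.5−1.5)²) = 1.5000; v₂ = distance/dt₂ = 1.0000

ω₁ = 1.5708, v₂ = 1.0000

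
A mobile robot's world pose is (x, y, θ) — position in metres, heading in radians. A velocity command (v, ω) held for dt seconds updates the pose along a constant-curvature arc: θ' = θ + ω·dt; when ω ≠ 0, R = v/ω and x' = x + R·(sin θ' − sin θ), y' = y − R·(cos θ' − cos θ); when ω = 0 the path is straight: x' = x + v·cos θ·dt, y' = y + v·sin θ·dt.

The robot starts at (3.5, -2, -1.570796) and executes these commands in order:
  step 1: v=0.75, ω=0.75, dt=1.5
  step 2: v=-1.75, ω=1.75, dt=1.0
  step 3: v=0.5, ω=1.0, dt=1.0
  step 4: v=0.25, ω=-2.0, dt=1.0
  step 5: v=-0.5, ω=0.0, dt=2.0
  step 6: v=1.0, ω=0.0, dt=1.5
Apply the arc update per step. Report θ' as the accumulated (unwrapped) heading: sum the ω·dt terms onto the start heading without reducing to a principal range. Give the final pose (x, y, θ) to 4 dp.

(3.0945, -2.7220, 0.3042)

step 1: θ'=-0.4458 (R=1.0000) → pose (4.0688, -2.9023, -0.4458)
step 2: θ'=1.3042 (R=-1.0000) → pose (2.6730, -3.5411, 1.3042)
step 3: θ'=2.3042 (R=0.5000) → pose (2.5621, -3.0747, 2.3042)
step 4: θ'=0.3042 (R=-0.1250) → pose (2.6175, -2.8717, 0.3042)
step 5: θ'=0.3042 (straight) → pose (1.6634, -3.1713, 0.3042)
step 6: θ'=0.3042 (straight) → pose (3.0945, -2.7220, 0.3042)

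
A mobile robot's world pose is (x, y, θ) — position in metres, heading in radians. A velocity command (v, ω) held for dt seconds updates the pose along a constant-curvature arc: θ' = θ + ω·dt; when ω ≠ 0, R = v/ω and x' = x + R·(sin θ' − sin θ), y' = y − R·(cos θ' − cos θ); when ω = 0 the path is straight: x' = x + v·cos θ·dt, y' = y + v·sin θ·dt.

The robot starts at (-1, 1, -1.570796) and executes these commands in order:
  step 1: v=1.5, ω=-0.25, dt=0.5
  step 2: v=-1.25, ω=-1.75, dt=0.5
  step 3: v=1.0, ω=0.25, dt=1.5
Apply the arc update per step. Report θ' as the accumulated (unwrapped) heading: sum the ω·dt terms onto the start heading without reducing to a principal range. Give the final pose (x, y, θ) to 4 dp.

step 1: θ'=-1.6958 (R=-6.0000) → pose (-1.0468, 0.2520, -1.6958)
step 2: θ'=-2.5708 (R=0.7143) → pose (-0.7240, 0.7639, -2.5708)
step 3: θ'=-2.1958 (R=4.0000) → pose (-1.8067, -0.2615, -2.1958)

(-1.8067, -0.2615, -2.1958)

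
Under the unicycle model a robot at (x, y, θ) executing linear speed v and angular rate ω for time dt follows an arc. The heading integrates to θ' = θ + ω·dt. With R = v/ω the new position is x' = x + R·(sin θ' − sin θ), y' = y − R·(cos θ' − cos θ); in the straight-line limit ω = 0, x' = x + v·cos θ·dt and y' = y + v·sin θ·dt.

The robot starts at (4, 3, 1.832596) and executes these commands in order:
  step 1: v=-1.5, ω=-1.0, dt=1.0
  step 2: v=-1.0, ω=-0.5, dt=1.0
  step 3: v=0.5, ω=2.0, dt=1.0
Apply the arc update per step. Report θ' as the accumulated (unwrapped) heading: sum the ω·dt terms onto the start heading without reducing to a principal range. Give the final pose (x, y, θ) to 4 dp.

step 1: θ'=0.8326 (R=1.5000) → pose (3.6606, 1.6023, 0.8326)
step 2: θ'=0.3326 (R=2.0000) → pose (2.8343, 1.0579, 0.3326)
step 3: θ'=2.3326 (R=0.2500) → pose (2.9335, 1.4667, 2.3326)

(2.9335, 1.4667, 2.3326)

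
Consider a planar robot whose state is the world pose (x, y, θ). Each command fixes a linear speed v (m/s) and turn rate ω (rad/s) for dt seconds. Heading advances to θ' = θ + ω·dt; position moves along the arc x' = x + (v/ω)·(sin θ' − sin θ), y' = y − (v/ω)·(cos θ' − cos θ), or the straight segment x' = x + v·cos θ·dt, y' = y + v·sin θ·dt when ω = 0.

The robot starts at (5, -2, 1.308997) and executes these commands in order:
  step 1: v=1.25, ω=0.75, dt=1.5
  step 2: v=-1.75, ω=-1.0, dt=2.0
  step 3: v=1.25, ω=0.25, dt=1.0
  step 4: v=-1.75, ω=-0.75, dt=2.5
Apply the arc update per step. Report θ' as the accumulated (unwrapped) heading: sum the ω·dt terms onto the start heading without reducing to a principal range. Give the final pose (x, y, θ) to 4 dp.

(1.4873, -1.6151, -1.1910)

step 1: θ'=2.4340 (R=1.6667) → pose (4.4735, -0.3021, 2.4340)
step 2: θ'=0.4340 (R=1.7500) → pose (4.0718, -3.2197, 0.4340)
step 3: θ'=0.6840 (R=5.0000) → pose (5.1288, -2.5585, 0.6840)
step 4: θ'=-1.1910 (R=2.3333) → pose (1.4873, -1.6151, -1.1910)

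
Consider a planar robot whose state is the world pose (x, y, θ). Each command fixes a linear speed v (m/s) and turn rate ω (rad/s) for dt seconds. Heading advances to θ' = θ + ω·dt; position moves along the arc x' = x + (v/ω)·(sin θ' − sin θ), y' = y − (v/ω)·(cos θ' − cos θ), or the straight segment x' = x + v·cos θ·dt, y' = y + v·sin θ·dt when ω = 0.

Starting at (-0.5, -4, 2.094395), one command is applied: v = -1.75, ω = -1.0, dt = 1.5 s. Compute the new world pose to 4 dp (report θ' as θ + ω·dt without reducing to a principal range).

θ' = 2.0944 + -1.0·1.5 = 0.5944
R = v/ω = -1.75/-1.0 = 1.7500
x' = -0.5 + 1.7500·(sin 0.5944 − sin 2.0944) = -1.0355
y' = -4 − 1.7500·(cos 0.5944 − cos 2.0944) = -6.3249

(-1.0355, -6.3249, 0.5944)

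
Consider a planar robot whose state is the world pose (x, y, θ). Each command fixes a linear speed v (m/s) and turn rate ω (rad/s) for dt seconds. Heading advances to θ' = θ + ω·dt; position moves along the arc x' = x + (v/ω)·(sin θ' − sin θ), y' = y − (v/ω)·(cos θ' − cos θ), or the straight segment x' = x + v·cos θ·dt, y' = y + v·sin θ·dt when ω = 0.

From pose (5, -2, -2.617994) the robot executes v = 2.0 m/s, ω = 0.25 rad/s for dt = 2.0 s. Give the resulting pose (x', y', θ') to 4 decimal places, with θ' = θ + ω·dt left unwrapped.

θ' = -2.6180 + 0.25·2.0 = -2.1180
R = v/ω = 2.0/0.25 = 8.0000
x' = 5 + 8.0000·(sin -2.1180 − sin -2.6180) = 2.1681
y' = -2 − 8.0000·(cos -2.1180 − cos -2.6180) = -4.7658

(2.1681, -4.7658, -2.1180)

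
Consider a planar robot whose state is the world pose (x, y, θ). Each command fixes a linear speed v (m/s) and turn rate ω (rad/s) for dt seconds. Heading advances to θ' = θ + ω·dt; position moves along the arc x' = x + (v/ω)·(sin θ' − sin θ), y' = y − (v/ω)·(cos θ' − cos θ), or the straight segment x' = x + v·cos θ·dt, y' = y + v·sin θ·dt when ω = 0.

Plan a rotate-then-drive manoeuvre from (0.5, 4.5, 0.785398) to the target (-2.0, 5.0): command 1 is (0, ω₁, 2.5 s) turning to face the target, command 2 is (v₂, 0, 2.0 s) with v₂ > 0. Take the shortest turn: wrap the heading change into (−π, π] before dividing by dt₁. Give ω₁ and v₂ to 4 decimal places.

heading to target = atan2(5−4.5, -2−0.5) = 2.9442
Δθ = wrap(2.9442 − 0.7854) = 2.1588; ω₁ = Δθ/dt₁ = 0.8635
distance = √((-2−0.5)² + (5−4.5)²) = 2.5495; v₂ = distance/dt₂ = 1.2748

ω₁ = 0.8635, v₂ = 1.2748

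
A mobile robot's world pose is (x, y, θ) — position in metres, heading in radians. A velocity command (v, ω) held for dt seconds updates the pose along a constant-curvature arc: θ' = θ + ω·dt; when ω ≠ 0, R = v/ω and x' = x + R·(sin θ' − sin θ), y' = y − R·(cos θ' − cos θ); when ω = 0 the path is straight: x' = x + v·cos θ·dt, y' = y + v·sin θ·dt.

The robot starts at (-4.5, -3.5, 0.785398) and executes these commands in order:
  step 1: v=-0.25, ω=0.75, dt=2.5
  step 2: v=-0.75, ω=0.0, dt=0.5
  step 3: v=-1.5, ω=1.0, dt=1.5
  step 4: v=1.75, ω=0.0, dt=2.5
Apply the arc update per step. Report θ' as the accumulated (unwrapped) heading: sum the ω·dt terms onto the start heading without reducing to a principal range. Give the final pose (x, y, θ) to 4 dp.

step 1: θ'=2.6604 (R=-0.3333) → pose (-4.4186, -4.0312, 2.6604)
step 2: θ'=2.6604 (straight) → pose (-4.0862, -4.2047, 2.6604)
step 3: θ'=4.1604 (R=-1.5000) → pose (-2.1147, -3.6617, 4.1604)
step 4: θ'=4.1604 (straight) → pose (-4.4089, -7.3869, 4.1604)

(-4.4089, -7.3869, 4.1604)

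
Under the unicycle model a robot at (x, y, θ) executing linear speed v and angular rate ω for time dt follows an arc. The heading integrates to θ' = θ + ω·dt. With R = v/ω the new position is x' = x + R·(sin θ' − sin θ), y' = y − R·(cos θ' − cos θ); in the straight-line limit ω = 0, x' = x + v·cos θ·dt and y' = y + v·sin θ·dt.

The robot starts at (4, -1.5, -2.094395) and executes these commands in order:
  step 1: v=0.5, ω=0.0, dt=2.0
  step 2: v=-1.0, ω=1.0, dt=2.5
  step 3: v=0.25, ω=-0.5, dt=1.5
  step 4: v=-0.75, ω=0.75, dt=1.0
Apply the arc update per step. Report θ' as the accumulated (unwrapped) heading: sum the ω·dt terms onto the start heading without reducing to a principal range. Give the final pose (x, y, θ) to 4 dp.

(1.8733, -0.9584, 0.4056)

step 1: θ'=-2.0944 (straight) → pose (3.5000, -2.3660, -2.0944)
step 2: θ'=0.4056 (R=-1.0000) → pose (2.2394, -0.9472, 0.4056)
step 3: θ'=-0.3444 (R=-0.5000) → pose (2.6055, -0.9360, -0.3444)
step 4: θ'=0.4056 (R=-1.0000) → pose (1.8733, -0.9584, 0.4056)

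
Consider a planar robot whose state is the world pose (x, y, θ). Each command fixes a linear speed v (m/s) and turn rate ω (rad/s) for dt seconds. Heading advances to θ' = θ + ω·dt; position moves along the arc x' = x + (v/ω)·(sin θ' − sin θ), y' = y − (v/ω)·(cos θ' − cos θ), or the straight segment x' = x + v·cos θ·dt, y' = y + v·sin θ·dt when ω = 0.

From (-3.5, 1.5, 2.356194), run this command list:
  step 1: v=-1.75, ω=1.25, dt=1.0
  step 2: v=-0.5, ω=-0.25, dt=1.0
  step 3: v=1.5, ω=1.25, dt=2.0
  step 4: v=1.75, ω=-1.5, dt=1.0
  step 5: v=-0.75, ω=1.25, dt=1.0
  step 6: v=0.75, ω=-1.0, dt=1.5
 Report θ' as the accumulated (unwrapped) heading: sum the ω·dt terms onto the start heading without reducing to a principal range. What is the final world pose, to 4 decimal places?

step 1: θ'=3.6062 (R=-1.4000) → pose (-1.8828, 1.2383, 3.6062)
step 2: θ'=3.3562 (R=2.0000) → pose (-1.4125, 1.4045, 3.3562)
step 3: θ'=5.8562 (R=1.2000) → pose (-1.6540, -0.8603, 5.8562)
step 4: θ'=4.3562 (R=-1.1667) → pose (-1.0437, -2.3290, 4.3562)
step 5: θ'=5.6062 (R=-0.6000) → pose (-1.2301, -1.6521, 5.6062)
step 6: θ'=4.1062 (R=-0.7500) → pose (-1.0836, -2.6640, 4.1062)

(-1.0836, -2.6640, 4.1062)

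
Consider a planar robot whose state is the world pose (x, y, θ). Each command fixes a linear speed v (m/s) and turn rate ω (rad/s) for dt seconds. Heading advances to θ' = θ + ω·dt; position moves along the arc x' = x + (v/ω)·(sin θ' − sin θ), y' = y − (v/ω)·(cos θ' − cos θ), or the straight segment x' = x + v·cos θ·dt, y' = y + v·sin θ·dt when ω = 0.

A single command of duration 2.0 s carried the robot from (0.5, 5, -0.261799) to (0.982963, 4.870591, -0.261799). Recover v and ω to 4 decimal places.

v = 0.2500, ω = 0.0000

Δθ = -0.261799 − -0.261799 = 0.000000
ω = Δθ/dt = 0.000000/2.0 = 0.0000
ω = 0 → v = (Δx·cos θ + Δy·sin θ)/dt = 0.2500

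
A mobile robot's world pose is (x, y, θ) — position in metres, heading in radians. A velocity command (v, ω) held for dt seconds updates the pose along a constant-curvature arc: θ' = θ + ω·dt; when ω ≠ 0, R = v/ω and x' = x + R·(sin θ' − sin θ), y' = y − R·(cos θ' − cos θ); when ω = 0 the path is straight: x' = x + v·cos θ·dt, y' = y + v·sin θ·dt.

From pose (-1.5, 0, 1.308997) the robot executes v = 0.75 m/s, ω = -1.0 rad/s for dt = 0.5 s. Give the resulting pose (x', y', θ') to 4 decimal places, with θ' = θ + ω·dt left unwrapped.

(-1.3183, 0.3236, 0.8090)

θ' = 1.3090 + -1.0·0.5 = 0.8090
R = v/ω = 0.75/-1.0 = -0.7500
x' = -1.5 + -0.7500·(sin 0.8090 − sin 1.3090) = -1.3183
y' = 0 − -0.7500·(cos 0.8090 − cos 1.3090) = 0.3236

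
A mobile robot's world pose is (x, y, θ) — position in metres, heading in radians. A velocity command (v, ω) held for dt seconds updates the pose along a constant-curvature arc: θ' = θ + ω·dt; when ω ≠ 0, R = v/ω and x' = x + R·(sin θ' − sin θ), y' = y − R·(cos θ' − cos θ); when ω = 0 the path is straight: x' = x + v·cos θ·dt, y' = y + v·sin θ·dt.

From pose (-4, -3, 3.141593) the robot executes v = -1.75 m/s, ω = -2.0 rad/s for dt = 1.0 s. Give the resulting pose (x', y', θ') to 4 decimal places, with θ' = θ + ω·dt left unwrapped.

θ' = 3.1416 + -2.0·1.0 = 1.1416
R = v/ω = -1.75/-2.0 = 0.8750
x' = -4 + 0.8750·(sin 1.1416 − sin 3.1416) = -3.2044
y' = -3 − 0.8750·(cos 1.1416 − cos 3.1416) = -4.2391

(-3.2044, -4.2391, 1.1416)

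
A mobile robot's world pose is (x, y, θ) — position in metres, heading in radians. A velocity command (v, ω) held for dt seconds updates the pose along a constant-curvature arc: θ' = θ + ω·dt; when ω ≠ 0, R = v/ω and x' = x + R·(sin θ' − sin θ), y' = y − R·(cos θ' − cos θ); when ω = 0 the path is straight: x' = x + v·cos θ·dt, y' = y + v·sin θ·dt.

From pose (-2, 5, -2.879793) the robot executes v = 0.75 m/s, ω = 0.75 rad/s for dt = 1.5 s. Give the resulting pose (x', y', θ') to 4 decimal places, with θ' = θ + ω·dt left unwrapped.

(-2.7243, 4.2170, -1.7548)

θ' = -2.8798 + 0.75·1.5 = -1.7548
R = v/ω = 0.75/0.75 = 1.0000
x' = -2 + 1.0000·(sin -1.7548 − sin -2.8798) = -2.7243
y' = 5 − 1.0000·(cos -1.7548 − cos -2.8798) = 4.2170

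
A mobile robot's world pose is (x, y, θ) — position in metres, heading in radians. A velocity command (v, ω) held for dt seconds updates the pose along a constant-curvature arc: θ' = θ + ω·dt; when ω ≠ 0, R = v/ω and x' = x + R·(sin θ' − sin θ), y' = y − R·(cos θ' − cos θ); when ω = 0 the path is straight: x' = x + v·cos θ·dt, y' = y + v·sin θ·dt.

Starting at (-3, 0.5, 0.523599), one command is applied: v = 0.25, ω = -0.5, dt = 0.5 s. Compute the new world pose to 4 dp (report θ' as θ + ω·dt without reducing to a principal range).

(-2.8851, 0.5484, 0.2736)

θ' = 0.5236 + -0.5·0.5 = 0.2736
R = v/ω = 0.25/-0.5 = -0.5000
x' = -3 + -0.5000·(sin 0.2736 − sin 0.5236) = -2.8851
y' = 0.5 − -0.5000·(cos 0.2736 − cos 0.5236) = 0.5484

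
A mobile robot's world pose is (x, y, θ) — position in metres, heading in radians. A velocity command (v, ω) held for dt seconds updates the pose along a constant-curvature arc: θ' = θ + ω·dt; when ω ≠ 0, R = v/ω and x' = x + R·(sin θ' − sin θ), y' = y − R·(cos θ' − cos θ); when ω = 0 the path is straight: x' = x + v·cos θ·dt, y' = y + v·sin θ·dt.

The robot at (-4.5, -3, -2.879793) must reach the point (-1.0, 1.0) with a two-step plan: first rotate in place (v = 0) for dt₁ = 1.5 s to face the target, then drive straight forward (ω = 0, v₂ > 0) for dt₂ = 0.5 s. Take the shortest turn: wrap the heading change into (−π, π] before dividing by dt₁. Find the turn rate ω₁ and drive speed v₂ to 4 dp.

ω₁ = -1.7010, v₂ = 10.6301

heading to target = atan2(1−-3, -1−-4.5) = 0.8520
Δθ = wrap(0.8520 − -2.8798) = -2.5514; ω₁ = Δθ/dt₁ = -1.7010
distance = √((-1−-4.5)² + (1−-3)²) = 5.3151; v₂ = distance/dt₂ = 10.6301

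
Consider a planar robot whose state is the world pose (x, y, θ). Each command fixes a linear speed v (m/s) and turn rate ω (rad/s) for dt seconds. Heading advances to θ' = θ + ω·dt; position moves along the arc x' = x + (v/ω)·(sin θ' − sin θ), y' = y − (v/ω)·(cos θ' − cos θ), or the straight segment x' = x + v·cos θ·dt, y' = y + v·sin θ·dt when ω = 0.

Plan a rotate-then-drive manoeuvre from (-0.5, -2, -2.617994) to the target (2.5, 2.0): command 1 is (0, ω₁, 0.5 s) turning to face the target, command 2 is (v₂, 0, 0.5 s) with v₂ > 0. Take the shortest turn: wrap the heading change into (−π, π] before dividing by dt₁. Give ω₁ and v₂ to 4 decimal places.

ω₁ = -5.4758, v₂ = 10.0000

heading to target = atan2(2−-2, 2.5−-0.5) = 0.9273
Δθ = wrap(0.9273 − -2.6180) = -2.7379; ω₁ = Δθ/dt₁ = -5.4758
distance = √((2.5−-0.5)² + (2−-2)²) = 5.0000; v₂ = distance/dt₂ = 10.0000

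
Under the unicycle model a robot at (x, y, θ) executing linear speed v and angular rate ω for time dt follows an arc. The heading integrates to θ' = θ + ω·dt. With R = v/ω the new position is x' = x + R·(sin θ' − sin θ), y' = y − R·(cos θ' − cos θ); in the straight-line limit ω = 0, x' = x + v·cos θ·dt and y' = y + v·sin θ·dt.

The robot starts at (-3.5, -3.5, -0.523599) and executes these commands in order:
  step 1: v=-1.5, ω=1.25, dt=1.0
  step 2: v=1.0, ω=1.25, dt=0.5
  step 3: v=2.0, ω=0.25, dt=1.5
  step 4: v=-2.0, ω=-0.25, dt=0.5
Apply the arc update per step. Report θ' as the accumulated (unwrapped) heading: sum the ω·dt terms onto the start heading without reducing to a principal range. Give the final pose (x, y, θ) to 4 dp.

(-4.4595, -1.2323, 1.6014)

step 1: θ'=0.7264 (R=-1.2000) → pose (-4.8970, -3.6421, 0.7264)
step 2: θ'=1.3514 (R=0.8000) → pose (-4.6475, -3.2182, 1.3514)
step 3: θ'=1.7264 (R=8.0000) → pose (-4.5524, -0.2373, 1.7264)
step 4: θ'=1.6014 (R=8.0000) → pose (-4.4595, -1.2323, 1.6014)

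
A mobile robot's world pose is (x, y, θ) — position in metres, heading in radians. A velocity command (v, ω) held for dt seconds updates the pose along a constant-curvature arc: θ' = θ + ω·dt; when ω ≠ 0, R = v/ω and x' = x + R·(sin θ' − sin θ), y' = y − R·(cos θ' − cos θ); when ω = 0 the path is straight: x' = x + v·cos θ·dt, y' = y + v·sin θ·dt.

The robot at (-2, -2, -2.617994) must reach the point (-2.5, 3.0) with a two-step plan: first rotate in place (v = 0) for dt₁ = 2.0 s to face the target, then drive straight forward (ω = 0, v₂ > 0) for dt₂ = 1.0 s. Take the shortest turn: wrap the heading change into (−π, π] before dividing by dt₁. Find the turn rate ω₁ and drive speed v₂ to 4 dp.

heading to target = atan2(3−-2, -2.5−-2) = 1.6705
Δθ = wrap(1.6705 − -2.6180) = -1.9947; ω₁ = Δθ/dt₁ = -0.9974
distance = √((-2.5−-2)² + (3−-2)²) = 5.0249; v₂ = distance/dt₂ = 5.0249

ω₁ = -0.9974, v₂ = 5.0249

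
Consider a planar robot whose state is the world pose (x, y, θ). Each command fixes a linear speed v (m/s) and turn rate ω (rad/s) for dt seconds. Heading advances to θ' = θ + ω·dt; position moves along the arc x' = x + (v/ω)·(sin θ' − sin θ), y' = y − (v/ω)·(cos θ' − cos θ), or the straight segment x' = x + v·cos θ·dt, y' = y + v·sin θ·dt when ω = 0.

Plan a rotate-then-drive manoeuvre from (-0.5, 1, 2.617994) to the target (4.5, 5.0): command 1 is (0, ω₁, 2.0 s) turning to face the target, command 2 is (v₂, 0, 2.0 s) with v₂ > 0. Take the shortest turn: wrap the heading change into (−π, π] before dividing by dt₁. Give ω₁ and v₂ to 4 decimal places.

heading to target = atan2(5−1, 4.5−-0.5) = 0.6747
Δθ = wrap(0.6747 − 2.6180) = -1.9433; ω₁ = Δθ/dt₁ = -0.9716
distance = √((4.5−-0.5)² + (5−1)²) = 6.4031; v₂ = distance/dt₂ = 3.2016

ω₁ = -0.9716, v₂ = 3.2016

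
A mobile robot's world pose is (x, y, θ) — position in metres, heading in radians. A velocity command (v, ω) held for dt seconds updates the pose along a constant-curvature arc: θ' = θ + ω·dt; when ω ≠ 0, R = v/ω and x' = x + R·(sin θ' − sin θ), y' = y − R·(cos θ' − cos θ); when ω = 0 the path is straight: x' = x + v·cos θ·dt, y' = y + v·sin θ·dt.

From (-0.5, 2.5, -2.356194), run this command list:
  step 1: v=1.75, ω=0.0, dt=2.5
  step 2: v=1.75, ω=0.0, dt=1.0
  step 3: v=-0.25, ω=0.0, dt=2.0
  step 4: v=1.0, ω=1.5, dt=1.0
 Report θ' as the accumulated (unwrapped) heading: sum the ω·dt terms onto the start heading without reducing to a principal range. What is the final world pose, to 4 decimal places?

(-4.5096, -2.3858, -0.8562)

step 1: θ'=-2.3562 (straight) → pose (-3.5936, -0.5936, -2.3562)
step 2: θ'=-2.3562 (straight) → pose (-4.8310, -1.8310, -2.3562)
step 3: θ'=-2.3562 (straight) → pose (-4.4775, -1.4775, -2.3562)
step 4: θ'=-0.8562 (R=0.6667) → pose (-4.5096, -2.3858, -0.8562)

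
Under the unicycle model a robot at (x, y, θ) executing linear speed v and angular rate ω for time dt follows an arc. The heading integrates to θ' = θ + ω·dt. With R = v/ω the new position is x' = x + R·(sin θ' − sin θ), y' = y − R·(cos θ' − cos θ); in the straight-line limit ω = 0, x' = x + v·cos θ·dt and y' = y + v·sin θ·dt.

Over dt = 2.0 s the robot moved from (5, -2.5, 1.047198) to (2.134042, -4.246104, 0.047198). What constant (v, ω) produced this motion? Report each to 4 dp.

Δθ = 0.047198 − 1.047198 = -1.000000
ω = Δθ/dt = -1.000000/2.0 = -0.5000
R = Δx/(sin θ' − sin θ) = 3.5000
v = R·ω = 3.5000·-0.5000 = -1.7500

v = -1.7500, ω = -0.5000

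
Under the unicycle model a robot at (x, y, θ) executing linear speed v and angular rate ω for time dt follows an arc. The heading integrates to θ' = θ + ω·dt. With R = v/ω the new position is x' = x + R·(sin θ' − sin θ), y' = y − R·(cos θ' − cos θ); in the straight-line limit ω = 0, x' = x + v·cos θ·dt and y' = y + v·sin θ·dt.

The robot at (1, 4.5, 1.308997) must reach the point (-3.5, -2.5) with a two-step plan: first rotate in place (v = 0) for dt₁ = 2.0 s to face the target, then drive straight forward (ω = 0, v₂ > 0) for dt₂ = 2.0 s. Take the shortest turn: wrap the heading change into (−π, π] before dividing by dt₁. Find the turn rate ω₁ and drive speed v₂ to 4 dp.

heading to target = atan2(-2.5−4.5, -3.5−1) = -2.1421
Δθ = wrap(-2.1421 − 1.3090) = 2.8321; ω₁ = Δθ/dt₁ = 1.4160
distance = √((-3.5−1)² + (-2.5−4.5)²) = 8.3217; v₂ = distance/dt₂ = 4.1608

ω₁ = 1.4160, v₂ = 4.1608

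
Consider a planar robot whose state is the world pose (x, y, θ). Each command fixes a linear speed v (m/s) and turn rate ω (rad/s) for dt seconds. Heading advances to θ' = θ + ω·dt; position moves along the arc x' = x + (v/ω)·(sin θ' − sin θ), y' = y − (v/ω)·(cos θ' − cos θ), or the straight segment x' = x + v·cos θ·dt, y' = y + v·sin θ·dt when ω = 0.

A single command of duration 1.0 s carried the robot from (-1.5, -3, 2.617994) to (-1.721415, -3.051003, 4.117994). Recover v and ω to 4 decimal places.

Δθ = 4.117994 − 2.617994 = 1.500000
ω = Δθ/dt = 1.500000/1.0 = 1.5000
R = Δx/(sin θ' − sin θ) = 0.1667
v = R·ω = 0.1667·1.5000 = 0.2500

v = 0.2500, ω = 1.5000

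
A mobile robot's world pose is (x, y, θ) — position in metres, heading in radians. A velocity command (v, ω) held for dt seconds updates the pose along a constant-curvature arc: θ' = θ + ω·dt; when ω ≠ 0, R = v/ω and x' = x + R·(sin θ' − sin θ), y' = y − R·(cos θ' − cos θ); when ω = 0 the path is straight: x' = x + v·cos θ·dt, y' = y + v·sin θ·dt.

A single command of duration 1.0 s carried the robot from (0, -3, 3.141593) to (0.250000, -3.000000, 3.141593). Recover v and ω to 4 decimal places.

v = -0.2500, ω = 0.0000

Δθ = 3.141593 − 3.141593 = 0.000000
ω = Δθ/dt = 0.000000/1.0 = 0.0000
ω = 0 → v = (Δx·cos θ + Δy·sin θ)/dt = -0.2500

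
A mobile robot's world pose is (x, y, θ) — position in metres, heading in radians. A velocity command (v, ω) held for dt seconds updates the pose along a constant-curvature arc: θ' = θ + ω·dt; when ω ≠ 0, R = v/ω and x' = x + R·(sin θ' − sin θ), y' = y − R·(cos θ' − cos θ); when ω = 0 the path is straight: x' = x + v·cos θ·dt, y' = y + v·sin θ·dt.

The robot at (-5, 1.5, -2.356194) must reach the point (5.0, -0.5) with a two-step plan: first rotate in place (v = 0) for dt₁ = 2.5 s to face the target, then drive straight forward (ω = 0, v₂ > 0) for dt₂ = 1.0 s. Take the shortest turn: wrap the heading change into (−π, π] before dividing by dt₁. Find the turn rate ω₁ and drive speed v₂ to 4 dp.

ω₁ = 0.8635, v₂ = 10.1980

heading to target = atan2(-0.5−1.5, 5−-5) = -0.1974
Δθ = wrap(-0.1974 − -2.3562) = 2.1588; ω₁ = Δθ/dt₁ = 0.8635
distance = √((5−-5)² + (-0.5−1.5)²) = 10.1980; v₂ = distance/dt₂ = 10.1980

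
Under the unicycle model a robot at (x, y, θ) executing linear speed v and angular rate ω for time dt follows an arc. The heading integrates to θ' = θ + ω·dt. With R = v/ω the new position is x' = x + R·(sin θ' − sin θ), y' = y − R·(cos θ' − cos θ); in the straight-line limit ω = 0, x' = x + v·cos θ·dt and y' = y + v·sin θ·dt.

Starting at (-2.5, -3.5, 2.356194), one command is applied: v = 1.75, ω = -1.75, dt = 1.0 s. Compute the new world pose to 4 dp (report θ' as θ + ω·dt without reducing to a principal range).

θ' = 2.3562 + -1.75·1.0 = 0.6062
R = v/ω = 1.75/-1.75 = -1.0000
x' = -2.5 + -1.0000·(sin 0.6062 − sin 2.3562) = -2.3626
y' = -3.5 − -1.0000·(cos 0.6062 − cos 2.3562) = -1.9711

(-2.3626, -1.9711, 0.6062)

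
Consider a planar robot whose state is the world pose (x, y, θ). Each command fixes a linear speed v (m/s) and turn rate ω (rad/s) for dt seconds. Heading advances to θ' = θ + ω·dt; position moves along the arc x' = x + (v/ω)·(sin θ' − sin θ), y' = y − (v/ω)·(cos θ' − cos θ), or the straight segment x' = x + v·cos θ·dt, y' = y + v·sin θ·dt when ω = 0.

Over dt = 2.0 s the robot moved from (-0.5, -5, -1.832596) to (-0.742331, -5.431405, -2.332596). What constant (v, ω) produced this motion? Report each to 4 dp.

Δθ = -2.332596 − -1.832596 = -0.500000
ω = Δθ/dt = -0.500000/2.0 = -0.2500
R = −Δy/(cos θ' − cos θ) = -1.0000
v = R·ω = -1.0000·-0.2500 = 0.2500

v = 0.2500, ω = -0.2500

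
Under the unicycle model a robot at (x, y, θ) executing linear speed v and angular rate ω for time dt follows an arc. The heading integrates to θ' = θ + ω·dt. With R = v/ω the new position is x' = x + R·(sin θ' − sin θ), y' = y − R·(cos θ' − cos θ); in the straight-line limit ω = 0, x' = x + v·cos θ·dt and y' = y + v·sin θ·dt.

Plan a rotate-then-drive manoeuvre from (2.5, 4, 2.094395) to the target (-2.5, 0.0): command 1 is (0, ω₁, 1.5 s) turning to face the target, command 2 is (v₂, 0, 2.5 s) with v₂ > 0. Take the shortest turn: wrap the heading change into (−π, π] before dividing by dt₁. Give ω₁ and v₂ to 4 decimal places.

ω₁ = 1.1480, v₂ = 2.5612

heading to target = atan2(0−4, -2.5−2.5) = -2.4669
Δθ = wrap(-2.4669 − 2.0944) = 1.7219; ω₁ = Δθ/dt₁ = 1.1480
distance = √((-2.5−2.5)² + (0−4)²) = 6.4031; v₂ = distance/dt₂ = 2.5612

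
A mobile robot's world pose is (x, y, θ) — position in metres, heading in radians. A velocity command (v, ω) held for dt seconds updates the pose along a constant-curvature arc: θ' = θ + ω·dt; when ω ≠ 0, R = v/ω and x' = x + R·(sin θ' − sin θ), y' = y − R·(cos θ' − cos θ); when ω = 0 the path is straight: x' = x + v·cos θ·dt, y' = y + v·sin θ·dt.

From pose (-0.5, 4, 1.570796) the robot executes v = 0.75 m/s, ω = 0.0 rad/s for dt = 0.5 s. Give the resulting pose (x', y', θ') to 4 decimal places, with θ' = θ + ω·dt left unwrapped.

θ' = 1.5708 + 0.0·0.5 = 1.5708
ω = 0 → straight: x' = -0.5 + 0.75·cos(1.5708)·0.5 = -0.5000
y' = 4 + 0.75·sin(1.5708)·0.5 = 4.3750

(-0.5000, 4.3750, 1.5708)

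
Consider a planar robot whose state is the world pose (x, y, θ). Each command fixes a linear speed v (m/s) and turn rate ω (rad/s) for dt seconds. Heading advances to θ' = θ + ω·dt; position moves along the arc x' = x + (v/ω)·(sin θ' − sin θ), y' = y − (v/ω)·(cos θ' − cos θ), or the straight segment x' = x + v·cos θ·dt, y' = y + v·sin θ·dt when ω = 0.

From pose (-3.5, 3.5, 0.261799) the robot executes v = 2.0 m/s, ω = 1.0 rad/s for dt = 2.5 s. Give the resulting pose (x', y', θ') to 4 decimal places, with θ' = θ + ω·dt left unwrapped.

θ' = 0.2618 + 1.0·2.5 = 2.7618
R = v/ω = 2.0/1.0 = 2.0000
x' = -3.5 + 2.0000·(sin 2.7618 − sin 0.2618) = -3.2762
y' = 3.5 − 2.0000·(cos 2.7618 − cos 0.2618) = 7.2893

(-3.2762, 7.2893, 2.7618)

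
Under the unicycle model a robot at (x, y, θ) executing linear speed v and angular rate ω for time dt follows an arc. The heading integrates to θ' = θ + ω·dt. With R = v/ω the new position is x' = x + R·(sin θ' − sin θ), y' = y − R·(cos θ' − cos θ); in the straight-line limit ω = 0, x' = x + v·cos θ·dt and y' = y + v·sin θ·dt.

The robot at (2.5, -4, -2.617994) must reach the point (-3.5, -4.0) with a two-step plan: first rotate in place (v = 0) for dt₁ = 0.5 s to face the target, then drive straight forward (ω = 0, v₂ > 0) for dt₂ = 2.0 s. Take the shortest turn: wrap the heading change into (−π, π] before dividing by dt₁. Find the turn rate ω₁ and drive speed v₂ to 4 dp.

heading to target = atan2(-4−-4, -3.5−2.5) = 3.1416
Δθ = wrap(3.1416 − -2.6180) = -0.5236; ω₁ = Δθ/dt₁ = -1.0472
distance = √((-3.5−2.5)² + (-4−-4)²) = 6.0000; v₂ = distance/dt₂ = 3.0000

ω₁ = -1.0472, v₂ = 3.0000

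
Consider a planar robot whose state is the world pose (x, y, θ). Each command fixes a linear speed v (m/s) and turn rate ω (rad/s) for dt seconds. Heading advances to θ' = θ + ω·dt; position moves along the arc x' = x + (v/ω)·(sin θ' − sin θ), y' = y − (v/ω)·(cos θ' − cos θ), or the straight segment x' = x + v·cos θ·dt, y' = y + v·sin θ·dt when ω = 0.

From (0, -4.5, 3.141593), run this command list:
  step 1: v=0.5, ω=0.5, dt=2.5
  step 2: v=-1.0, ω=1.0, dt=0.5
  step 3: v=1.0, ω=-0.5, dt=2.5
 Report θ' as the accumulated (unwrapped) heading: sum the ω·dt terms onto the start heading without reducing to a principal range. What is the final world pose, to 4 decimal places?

(-1.9231, -6.8028, 3.6416)

step 1: θ'=4.3916 (R=1.0000) → pose (-0.9490, -5.1847, 4.3916)
step 2: θ'=4.8916 (R=-1.0000) → pose (-0.9140, -4.6911, 4.8916)
step 3: θ'=3.6416 (R=-2.0000) → pose (-1.9231, -6.8028, 3.6416)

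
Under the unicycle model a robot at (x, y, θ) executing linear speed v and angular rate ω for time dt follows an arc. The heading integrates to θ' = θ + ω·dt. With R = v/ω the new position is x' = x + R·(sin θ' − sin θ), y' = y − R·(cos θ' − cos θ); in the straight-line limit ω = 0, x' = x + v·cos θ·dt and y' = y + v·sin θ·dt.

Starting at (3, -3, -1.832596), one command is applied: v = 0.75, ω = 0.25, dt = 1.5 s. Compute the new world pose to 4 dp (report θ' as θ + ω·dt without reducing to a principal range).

θ' = -1.8326 + 0.25·1.5 = -1.4576
R = v/ω = 0.75/0.25 = 3.0000
x' = 3 + 3.0000·(sin -1.4576 − sin -1.8326) = 2.9170
y' = -3 − 3.0000·(cos -1.4576 − cos -1.8326) = -4.1153

(2.9170, -4.1153, -1.4576)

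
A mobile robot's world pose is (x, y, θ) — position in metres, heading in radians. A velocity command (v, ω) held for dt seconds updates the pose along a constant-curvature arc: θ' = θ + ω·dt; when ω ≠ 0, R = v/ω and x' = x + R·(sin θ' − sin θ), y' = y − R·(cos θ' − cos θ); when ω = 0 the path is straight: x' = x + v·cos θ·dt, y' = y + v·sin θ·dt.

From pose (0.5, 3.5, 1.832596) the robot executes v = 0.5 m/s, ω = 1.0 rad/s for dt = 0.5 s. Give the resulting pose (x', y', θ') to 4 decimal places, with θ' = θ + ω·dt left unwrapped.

θ' = 1.8326 + 1.0·0.5 = 2.3326
R = v/ω = 0.5/1.0 = 0.5000
x' = 0.5 + 0.5000·(sin 2.3326 − sin 1.8326) = 0.3788
y' = 3.5 − 0.5000·(cos 2.3326 − cos 1.8326) = 3.7157

(0.3788, 3.7157, 2.3326)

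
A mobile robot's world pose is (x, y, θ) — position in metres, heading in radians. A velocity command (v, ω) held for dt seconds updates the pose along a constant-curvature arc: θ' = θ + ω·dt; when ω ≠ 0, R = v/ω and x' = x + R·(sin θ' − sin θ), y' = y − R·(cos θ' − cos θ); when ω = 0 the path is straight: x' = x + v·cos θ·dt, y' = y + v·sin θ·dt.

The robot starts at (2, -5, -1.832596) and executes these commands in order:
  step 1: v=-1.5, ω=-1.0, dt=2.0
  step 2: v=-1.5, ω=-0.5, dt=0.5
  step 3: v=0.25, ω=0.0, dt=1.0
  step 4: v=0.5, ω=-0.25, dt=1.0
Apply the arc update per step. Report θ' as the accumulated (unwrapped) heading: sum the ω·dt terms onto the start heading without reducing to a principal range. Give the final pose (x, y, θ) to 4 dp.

step 1: θ'=-3.8326 (R=1.5000) → pose (4.4049, -4.2323, -3.8326)
step 2: θ'=-4.0826 (R=3.0000) → pose (4.9174, -4.7772, -4.0826)
step 3: θ'=-4.0826 (straight) → pose (4.7701, -4.5752, -4.0826)
step 4: θ'=-4.3326 (R=-2.0000) → pose (4.5289, -4.1387, -4.3326)

(4.5289, -4.1387, -4.3326)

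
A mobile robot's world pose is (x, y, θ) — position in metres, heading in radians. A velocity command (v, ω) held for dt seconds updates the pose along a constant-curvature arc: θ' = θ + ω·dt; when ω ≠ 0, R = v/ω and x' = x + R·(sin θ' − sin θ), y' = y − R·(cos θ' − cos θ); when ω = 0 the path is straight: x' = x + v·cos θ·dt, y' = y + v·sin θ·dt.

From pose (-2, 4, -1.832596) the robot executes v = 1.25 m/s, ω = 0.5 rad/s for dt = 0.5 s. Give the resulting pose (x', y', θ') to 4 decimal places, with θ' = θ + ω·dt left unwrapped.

(-2.0850, 3.3825, -1.5826)

θ' = -1.8326 + 0.5·0.5 = -1.5826
R = v/ω = 1.25/0.5 = 2.5000
x' = -2 + 2.5000·(sin -1.5826 − sin -1.8326) = -2.0850
y' = 4 − 2.5000·(cos -1.5826 − cos -1.8326) = 3.3825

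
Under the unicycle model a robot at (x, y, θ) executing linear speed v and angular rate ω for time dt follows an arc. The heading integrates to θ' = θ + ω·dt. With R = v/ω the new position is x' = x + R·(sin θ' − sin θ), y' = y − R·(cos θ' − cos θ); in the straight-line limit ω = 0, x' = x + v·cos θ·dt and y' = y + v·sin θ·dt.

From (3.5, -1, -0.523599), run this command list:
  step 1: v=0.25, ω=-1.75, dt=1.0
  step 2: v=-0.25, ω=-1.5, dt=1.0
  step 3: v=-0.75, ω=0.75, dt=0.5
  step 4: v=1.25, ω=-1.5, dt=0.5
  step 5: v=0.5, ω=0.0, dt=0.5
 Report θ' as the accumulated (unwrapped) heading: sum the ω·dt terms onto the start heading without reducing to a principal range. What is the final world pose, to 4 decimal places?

(3.4736, -0.7777, -4.1486)

step 1: θ'=-2.2736 (R=-0.1429) → pose (3.5376, -1.2161, -2.2736)
step 2: θ'=-3.7736 (R=0.1667) → pose (3.7632, -1.1893, -3.7736)
step 3: θ'=-3.3986 (R=-1.0000) → pose (4.0998, -1.3496, -3.3986)
step 4: θ'=-4.1486 (R=-0.8333) → pose (3.6072, -0.9890, -4.1486)
step 5: θ'=-4.1486 (straight) → pose (3.4736, -0.7777, -4.1486)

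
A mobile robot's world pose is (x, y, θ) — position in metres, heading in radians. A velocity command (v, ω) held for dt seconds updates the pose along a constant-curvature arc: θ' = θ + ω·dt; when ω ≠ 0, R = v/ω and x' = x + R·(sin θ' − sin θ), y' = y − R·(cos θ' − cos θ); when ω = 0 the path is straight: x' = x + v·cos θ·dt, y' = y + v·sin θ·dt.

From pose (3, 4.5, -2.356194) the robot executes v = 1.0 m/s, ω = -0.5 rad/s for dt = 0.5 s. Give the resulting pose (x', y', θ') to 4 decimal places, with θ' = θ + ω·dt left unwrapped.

(2.6062, 4.1941, -2.6062)

θ' = -2.3562 + -0.5·0.5 = -2.6062
R = v/ω = 1.0/-0.5 = -2.0000
x' = 3 + -2.0000·(sin -2.6062 − sin -2.3562) = 2.6062
y' = 4.5 − -2.0000·(cos -2.6062 − cos -2.3562) = 4.1941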